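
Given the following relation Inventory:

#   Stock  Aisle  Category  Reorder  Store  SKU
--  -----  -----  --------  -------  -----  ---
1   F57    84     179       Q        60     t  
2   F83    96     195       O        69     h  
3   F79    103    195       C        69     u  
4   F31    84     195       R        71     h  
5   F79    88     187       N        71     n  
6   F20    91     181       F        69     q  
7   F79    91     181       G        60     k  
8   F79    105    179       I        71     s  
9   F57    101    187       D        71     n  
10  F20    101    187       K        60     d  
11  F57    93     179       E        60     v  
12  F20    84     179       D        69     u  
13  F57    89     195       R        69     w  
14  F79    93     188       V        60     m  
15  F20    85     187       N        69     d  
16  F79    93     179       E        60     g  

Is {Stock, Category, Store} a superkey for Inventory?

Rows 1 and 11 have the same {Stock, Category, Store} value (Stock=F57, Category=179, Store=60) but are distinct tuples, so {Stock, Category, Store} does not determine every attribute — not a superkey.

No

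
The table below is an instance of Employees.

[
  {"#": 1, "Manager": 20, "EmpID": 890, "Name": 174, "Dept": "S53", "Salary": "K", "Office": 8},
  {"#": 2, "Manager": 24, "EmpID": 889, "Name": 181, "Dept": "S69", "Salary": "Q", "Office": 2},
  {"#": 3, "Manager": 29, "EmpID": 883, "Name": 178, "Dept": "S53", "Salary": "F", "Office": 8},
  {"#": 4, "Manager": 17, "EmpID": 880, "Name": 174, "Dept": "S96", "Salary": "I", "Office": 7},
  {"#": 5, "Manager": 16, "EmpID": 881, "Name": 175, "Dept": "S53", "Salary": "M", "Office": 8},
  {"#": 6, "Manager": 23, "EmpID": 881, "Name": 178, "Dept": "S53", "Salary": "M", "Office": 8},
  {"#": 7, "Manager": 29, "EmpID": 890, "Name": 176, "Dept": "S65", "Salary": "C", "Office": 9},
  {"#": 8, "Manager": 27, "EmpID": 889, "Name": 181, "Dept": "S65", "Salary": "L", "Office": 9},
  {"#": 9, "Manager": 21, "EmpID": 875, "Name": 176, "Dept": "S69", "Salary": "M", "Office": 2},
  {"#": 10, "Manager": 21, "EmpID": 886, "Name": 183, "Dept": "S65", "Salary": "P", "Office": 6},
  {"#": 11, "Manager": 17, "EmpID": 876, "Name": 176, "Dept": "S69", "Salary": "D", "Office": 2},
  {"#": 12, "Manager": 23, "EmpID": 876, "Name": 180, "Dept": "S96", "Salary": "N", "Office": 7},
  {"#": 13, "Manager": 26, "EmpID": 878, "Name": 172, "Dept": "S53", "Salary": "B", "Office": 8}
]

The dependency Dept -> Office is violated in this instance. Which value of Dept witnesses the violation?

S65

Dept=S53: rows 1, 3, 5, 6, 13 → Office = 8, 8, 8, 8, 8 ✓
Dept=S69: rows 2, 9, 11 → Office = 2, 2, 2 ✓
Dept=S96: rows 4, 12 → Office = 7, 7 ✓
Dept=S65: rows 7, 8, 10 → Office takes values {9, 6} — violation
The only Dept value with inconsistent Office is Dept=S65.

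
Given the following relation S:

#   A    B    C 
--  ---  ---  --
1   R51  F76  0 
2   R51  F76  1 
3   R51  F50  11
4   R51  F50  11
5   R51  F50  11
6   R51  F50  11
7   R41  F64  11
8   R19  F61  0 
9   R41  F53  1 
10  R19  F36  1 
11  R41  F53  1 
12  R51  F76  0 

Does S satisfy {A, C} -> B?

(A=R51, C=0): rows 1, 12 → B = F76, F76 ✓
(A=R51, C=1): row 2 → B = F76 ✓
(A=R51, C=11): rows 3, 4, 5, 6 → B = F50, F50, F50, F50 ✓
(A=R41, C=11): row 7 → B = F64 ✓
(A=R19, C=0): row 8 → B = F61 ✓
(A=R41, C=1): rows 9, 11 → B = F53, F53 ✓
(A=R19, C=1): row 10 → B = F36 ✓
Every {A, C} value is associated with a single B value, so {A, C} -> B holds.

Yes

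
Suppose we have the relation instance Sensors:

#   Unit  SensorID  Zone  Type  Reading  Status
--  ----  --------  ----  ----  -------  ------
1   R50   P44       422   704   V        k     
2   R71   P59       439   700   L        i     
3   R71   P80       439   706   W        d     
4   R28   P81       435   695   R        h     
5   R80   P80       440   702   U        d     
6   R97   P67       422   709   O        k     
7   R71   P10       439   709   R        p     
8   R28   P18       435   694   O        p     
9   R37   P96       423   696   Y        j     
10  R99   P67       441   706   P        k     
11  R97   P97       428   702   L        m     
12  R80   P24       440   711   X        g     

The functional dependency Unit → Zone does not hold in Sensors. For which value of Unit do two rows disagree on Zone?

R97

Unit=R50: row 1 → Zone = 422 ✓
Unit=R71: rows 2, 3, 7 → Zone = 439, 439, 439 ✓
Unit=R28: rows 4, 8 → Zone = 435, 435 ✓
Unit=R80: rows 5, 12 → Zone = 440, 440 ✓
Unit=R97: rows 6, 11 → Zone takes values {422, 428} — violation
Unit=R37: row 9 → Zone = 423 ✓
Unit=R99: row 10 → Zone = 441 ✓
The only Unit value with inconsistent Zone is Unit=R97.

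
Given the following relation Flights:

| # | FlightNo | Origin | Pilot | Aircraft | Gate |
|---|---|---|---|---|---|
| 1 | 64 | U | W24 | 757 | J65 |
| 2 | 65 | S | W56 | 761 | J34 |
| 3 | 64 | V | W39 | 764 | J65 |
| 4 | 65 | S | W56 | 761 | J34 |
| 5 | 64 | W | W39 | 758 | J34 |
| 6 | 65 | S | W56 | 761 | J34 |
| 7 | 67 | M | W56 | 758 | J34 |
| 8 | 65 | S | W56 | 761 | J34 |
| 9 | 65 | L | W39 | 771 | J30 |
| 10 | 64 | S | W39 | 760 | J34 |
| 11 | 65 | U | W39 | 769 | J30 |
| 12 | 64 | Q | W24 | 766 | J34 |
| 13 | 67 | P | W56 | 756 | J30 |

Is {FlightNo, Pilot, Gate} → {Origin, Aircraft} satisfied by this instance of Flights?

No

(FlightNo=64, Pilot=W24, Gate=J65): row 1 → {Origin,Aircraft} = (U, 757) ✓
(FlightNo=65, Pilot=W56, Gate=J34): rows 2, 4, 6, 8 → {Origin,Aircraft} = (S, 761), (S, 761), (S, 761), (S, 761) ✓
(FlightNo=64, Pilot=W39, Gate=J65): row 3 → {Origin,Aircraft} = (V, 764) ✓
(FlightNo=64, Pilot=W39, Gate=J34): rows 5, 10 → {Origin,Aircraft} takes values {(W, 758), (S, 760)} — violation
(FlightNo=67, Pilot=W56, Gate=J34): row 7 → {Origin,Aircraft} = (M, 758) ✓
(FlightNo=65, Pilot=W39, Gate=J30): rows 9, 11 → {Origin,Aircraft} takes values {(L, 771), (U, 769)} — violation
(FlightNo=64, Pilot=W24, Gate=J34): row 12 → {Origin,Aircraft} = (Q, 766) ✓
(FlightNo=67, Pilot=W56, Gate=J30): row 13 → {Origin,Aircraft} = (P, 756) ✓
Two rows agree on {FlightNo, Pilot, Gate} but differ on {Origin, Aircraft}, so {FlightNo, Pilot, Gate} → {Origin, Aircraft} does not hold.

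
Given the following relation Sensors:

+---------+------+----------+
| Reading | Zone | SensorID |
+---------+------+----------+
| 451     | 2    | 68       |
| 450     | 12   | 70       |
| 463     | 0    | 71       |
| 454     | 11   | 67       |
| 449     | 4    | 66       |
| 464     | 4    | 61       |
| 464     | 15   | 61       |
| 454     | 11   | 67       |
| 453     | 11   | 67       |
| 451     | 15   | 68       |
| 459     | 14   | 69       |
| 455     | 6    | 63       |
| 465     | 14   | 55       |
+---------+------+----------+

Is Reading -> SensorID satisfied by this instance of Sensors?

Reading=451: 2 rows → SensorID = 68, 68 ✓
Reading=450: 1 row → SensorID = 70 ✓
Reading=463: 1 row → SensorID = 71 ✓
Reading=454: 2 rows → SensorID = 67, 67 ✓
Reading=449: 1 row → SensorID = 66 ✓
Reading=464: 2 rows → SensorID = 61, 61 ✓
Reading=453: 1 row → SensorID = 67 ✓
Reading=459: 1 row → SensorID = 69 ✓
Reading=455: 1 row → SensorID = 63 ✓
Reading=465: 1 row → SensorID = 55 ✓
Every Reading value is associated with a single SensorID value, so Reading -> SensorID holds.

Yes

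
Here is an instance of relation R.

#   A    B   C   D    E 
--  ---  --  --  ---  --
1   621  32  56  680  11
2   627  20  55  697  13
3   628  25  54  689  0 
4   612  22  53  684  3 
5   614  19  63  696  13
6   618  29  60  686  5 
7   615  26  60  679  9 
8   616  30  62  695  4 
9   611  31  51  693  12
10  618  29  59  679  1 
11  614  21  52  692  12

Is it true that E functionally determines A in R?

No

E=11: row 1 → A = 621 ✓
E=13: rows 2, 5 → A takes values {627, 614} — violation
E=0: row 3 → A = 628 ✓
E=3: row 4 → A = 612 ✓
E=5: row 6 → A = 618 ✓
E=9: row 7 → A = 615 ✓
E=4: row 8 → A = 616 ✓
E=12: rows 9, 11 → A takes values {611, 614} — violation
E=1: row 10 → A = 618 ✓
Two rows agree on E but differ on A, so E → A does not hold.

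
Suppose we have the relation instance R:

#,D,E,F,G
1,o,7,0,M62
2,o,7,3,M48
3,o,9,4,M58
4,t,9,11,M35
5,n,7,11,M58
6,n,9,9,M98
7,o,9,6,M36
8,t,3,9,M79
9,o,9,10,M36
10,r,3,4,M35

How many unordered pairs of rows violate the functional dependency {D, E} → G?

(D=o, E=7): violating pairs (1,2) — 1 pair.
(D=o, E=9): violating pairs (3,7), (3,9) — 2 pairs.

3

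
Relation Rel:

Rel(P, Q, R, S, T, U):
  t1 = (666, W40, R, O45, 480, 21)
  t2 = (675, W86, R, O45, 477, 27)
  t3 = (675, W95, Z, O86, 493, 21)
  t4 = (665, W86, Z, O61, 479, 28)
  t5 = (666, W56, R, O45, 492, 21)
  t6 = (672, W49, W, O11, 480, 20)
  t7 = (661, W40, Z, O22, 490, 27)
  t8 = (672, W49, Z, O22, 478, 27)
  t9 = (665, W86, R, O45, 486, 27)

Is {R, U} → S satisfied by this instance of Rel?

Yes

(R=R, U=21): rows 1, 5 → S = O45, O45 ✓
(R=R, U=27): rows 2, 9 → S = O45, O45 ✓
(R=Z, U=21): row 3 → S = O86 ✓
(R=Z, U=28): row 4 → S = O61 ✓
(R=W, U=20): row 6 → S = O11 ✓
(R=Z, U=27): rows 7, 8 → S = O22, O22 ✓
Every {R, U} value is associated with a single S value, so {R, U} → S holds.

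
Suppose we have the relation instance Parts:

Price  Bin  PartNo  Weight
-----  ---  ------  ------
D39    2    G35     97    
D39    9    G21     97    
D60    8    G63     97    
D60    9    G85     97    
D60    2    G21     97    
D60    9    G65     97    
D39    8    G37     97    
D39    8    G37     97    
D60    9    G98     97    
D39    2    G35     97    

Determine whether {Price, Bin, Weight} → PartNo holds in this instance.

(Price=D39, Bin=2, Weight=97): 2 rows → PartNo = G35, G35 ✓
(Price=D39, Bin=9, Weight=97): 1 row → PartNo = G21 ✓
(Price=D60, Bin=8, Weight=97): 1 row → PartNo = G63 ✓
(Price=D60, Bin=9, Weight=97): 3 rows → PartNo takes values {G85, G65, G98} — violation
(Price=D60, Bin=2, Weight=97): 1 row → PartNo = G21 ✓
(Price=D39, Bin=8, Weight=97): 2 rows → PartNo = G37, G37 ✓
Two rows agree on {Price, Bin, Weight} but differ on PartNo, so {Price, Bin, Weight} → PartNo does not hold.

No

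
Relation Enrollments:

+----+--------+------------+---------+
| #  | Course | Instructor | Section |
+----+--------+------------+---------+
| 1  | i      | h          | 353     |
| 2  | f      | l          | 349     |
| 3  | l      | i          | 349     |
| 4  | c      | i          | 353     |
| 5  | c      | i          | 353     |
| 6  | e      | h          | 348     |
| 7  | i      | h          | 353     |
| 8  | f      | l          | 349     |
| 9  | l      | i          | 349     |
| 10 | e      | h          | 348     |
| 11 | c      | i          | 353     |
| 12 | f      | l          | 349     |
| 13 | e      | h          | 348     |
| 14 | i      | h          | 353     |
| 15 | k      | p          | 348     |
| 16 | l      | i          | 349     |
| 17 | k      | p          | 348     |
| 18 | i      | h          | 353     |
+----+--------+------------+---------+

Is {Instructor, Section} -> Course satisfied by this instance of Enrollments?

(Instructor=h, Section=353): rows 1, 7, 14, 18 → Course = i, i, i, i ✓
(Instructor=l, Section=349): rows 2, 8, 12 → Course = f, f, f ✓
(Instructor=i, Section=349): rows 3, 9, 16 → Course = l, l, l ✓
(Instructor=i, Section=353): rows 4, 5, 11 → Course = c, c, c ✓
(Instructor=h, Section=348): rows 6, 10, 13 → Course = e, e, e ✓
(Instructor=p, Section=348): rows 15, 17 → Course = k, k ✓
Every {Instructor, Section} value is associated with a single Course value, so {Instructor, Section} -> Course holds.

Yes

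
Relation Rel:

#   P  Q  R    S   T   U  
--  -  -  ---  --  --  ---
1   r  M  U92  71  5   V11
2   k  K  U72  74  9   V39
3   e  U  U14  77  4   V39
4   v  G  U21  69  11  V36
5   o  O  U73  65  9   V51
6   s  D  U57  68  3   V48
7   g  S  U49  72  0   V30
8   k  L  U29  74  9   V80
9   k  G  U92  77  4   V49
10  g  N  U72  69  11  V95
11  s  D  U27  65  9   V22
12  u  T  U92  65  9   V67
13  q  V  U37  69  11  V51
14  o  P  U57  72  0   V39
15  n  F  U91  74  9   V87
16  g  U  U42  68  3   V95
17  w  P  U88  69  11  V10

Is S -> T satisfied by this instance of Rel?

S=71: row 1 → T = 5 ✓
S=74: rows 2, 8, 15 → T = 9, 9, 9 ✓
S=77: rows 3, 9 → T = 4, 4 ✓
S=69: rows 4, 10, 13, 17 → T = 11, 11, 11, 11 ✓
S=65: rows 5, 11, 12 → T = 9, 9, 9 ✓
S=68: rows 6, 16 → T = 3, 3 ✓
S=72: rows 7, 14 → T = 0, 0 ✓
Every S value is associated with a single T value, so S -> T holds.

Yes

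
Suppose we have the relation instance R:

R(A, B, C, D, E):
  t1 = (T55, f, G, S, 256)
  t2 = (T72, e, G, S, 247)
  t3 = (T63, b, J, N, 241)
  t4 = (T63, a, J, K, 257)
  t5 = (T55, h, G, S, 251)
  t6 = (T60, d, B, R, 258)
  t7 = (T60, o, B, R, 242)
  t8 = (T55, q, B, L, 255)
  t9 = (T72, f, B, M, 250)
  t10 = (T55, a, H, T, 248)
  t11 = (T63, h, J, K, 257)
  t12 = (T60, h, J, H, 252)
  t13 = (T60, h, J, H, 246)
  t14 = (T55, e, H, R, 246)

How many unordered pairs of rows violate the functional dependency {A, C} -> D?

3

(A=T55, C=G): all 2 rows agree on D — 0 pairs.
(A=T63, C=J): violating pairs (3,4), (3,11) — 2 pairs.
(A=T60, C=B): all 2 rows agree on D — 0 pairs.
(A=T55, C=H): violating pairs (10,14) — 1 pair.
(A=T60, C=J): all 2 rows agree on D — 0 pairs.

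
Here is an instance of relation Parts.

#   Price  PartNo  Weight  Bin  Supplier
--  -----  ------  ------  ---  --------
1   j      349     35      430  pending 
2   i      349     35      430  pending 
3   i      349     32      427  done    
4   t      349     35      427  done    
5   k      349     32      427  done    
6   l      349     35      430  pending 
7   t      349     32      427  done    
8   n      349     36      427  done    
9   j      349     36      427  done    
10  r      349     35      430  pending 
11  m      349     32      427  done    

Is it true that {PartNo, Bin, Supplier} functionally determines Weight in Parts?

(PartNo=349, Bin=430, Supplier=pending): rows 1, 2, 6, 10 → Weight = 35, 35, 35, 35 ✓
(PartNo=349, Bin=427, Supplier=done): rows 3, 4, 5, 7, 8, 9, 11 → Weight takes values {32, 35, 36} — violation
Two rows agree on {PartNo, Bin, Supplier} but differ on Weight, so {PartNo, Bin, Supplier} → Weight does not hold.

No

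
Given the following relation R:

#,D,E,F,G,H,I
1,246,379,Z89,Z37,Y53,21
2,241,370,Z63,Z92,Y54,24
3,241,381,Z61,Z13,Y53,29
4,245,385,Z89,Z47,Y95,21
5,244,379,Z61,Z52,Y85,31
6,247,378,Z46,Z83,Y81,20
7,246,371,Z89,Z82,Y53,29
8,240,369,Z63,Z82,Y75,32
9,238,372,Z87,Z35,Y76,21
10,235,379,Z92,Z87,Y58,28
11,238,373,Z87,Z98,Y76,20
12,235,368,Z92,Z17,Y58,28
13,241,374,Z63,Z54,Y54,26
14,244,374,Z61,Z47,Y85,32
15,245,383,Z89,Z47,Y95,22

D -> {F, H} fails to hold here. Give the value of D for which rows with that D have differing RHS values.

241

D=246: rows 1, 7 → {F,H} = (Z89, Y53), (Z89, Y53) ✓
D=241: rows 2, 3, 13 → {F,H} takes values {(Z63, Y54), (Z61, Y53)} — violation
D=245: rows 4, 15 → {F,H} = (Z89, Y95), (Z89, Y95) ✓
D=244: rows 5, 14 → {F,H} = (Z61, Y85), (Z61, Y85) ✓
D=247: row 6 → {F,H} = (Z46, Y81) ✓
D=240: row 8 → {F,H} = (Z63, Y75) ✓
D=238: rows 9, 11 → {F,H} = (Z87, Y76), (Z87, Y76) ✓
D=235: rows 10, 12 → {F,H} = (Z92, Y58), (Z92, Y58) ✓
The only D value with inconsistent RHS is D=241.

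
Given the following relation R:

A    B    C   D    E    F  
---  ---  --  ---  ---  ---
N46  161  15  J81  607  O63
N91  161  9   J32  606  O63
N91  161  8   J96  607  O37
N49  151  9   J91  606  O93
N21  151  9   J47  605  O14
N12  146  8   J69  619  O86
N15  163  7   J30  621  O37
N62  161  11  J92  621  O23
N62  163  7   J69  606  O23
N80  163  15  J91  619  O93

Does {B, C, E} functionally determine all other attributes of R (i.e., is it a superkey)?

All 10 rows have distinct {B, C, E} values, so {B, C, E} → (all attributes) holds and {B, C, E} is a superkey.

Yes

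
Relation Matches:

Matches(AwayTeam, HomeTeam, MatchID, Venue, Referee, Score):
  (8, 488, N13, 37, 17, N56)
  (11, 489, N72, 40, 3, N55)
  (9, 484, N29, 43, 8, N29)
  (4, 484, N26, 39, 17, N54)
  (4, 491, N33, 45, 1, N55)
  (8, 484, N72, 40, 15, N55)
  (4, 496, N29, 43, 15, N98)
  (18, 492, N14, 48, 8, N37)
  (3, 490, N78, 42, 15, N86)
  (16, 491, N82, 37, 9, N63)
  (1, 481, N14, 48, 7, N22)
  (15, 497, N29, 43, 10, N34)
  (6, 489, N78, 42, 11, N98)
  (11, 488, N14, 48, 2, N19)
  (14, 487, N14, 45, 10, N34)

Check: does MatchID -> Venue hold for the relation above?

No

MatchID=N13: 1 row → Venue = 37 ✓
MatchID=N72: 2 rows → Venue = 40, 40 ✓
MatchID=N29: 3 rows → Venue = 43, 43, 43 ✓
MatchID=N26: 1 row → Venue = 39 ✓
MatchID=N33: 1 row → Venue = 45 ✓
MatchID=N14: 4 rows → Venue takes values {48, 45} — violation
MatchID=N78: 2 rows → Venue = 42, 42 ✓
MatchID=N82: 1 row → Venue = 37 ✓
Two rows agree on MatchID but differ on Venue, so MatchID -> Venue does not hold.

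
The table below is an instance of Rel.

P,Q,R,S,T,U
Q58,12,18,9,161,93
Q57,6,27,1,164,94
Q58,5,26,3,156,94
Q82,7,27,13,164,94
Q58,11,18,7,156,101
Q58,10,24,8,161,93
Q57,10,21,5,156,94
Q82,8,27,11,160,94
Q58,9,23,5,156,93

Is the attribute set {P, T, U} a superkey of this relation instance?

Two distinct rows share (P=Q58, T=161, U=93), so {P, T, U} does not determine every attribute — not a superkey.

No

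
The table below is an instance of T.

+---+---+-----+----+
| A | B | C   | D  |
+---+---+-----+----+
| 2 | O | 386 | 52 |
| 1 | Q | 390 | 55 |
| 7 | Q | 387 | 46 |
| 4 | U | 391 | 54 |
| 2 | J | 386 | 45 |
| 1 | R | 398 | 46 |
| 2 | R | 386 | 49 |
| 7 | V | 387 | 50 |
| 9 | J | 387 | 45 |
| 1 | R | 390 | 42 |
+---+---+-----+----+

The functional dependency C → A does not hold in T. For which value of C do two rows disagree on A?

387

C=386: 3 rows → A = 2, 2, 2 ✓
C=390: 2 rows → A = 1, 1 ✓
C=387: 3 rows → A takes values {7, 9} — violation
C=391: 1 row → A = 4 ✓
C=398: 1 row → A = 1 ✓
The only C value with inconsistent A is C=387.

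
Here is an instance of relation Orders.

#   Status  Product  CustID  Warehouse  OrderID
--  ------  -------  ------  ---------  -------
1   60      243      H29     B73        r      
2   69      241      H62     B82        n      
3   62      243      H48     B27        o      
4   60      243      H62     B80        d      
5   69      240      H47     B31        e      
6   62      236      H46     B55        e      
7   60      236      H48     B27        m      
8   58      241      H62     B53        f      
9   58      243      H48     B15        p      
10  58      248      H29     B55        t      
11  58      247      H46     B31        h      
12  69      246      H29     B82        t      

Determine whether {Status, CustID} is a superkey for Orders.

Yes

All 12 rows have distinct {Status, CustID} values, so {Status, CustID} → (all attributes) holds and {Status, CustID} is a superkey.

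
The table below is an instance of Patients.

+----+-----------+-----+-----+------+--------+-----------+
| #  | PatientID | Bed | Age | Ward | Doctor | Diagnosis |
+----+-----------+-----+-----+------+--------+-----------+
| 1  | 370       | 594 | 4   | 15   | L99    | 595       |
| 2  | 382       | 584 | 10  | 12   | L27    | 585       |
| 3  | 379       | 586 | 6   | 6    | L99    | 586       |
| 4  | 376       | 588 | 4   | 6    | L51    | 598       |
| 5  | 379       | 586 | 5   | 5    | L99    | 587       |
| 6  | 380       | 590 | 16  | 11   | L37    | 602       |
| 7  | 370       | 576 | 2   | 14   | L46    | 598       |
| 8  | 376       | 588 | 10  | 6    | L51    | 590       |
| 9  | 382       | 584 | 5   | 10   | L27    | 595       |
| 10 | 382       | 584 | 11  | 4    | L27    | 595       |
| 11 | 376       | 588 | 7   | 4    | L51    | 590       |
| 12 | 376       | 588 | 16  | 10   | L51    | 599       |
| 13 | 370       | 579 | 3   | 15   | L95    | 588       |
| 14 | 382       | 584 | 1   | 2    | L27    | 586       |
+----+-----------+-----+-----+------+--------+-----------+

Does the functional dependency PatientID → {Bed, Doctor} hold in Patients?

PatientID=370: rows 1, 7, 13 → {Bed,Doctor} takes values {(594, L99), (576, L46), (579, L95)} — violation
PatientID=382: rows 2, 9, 10, 14 → {Bed,Doctor} = (584, L27), (584, L27), (584, L27), (584, L27) ✓
PatientID=379: rows 3, 5 → {Bed,Doctor} = (586, L99), (586, L99) ✓
PatientID=376: rows 4, 8, 11, 12 → {Bed,Doctor} = (588, L51), (588, L51), (588, L51), (588, L51) ✓
PatientID=380: row 6 → {Bed,Doctor} = (590, L37) ✓
Two rows agree on PatientID but differ on {Bed, Doctor}, so PatientID → {Bed, Doctor} does not hold.

No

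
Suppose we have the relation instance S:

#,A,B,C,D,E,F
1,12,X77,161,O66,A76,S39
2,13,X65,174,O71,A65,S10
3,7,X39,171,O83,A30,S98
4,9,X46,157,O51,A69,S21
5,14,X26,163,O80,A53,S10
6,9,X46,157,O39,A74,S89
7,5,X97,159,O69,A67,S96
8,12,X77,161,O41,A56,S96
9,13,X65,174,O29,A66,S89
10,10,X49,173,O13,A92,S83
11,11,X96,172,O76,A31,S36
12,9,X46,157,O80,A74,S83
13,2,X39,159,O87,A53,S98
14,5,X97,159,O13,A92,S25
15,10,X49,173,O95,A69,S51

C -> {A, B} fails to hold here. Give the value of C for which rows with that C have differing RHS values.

C=161: rows 1, 8 → {A,B} = (12, X77), (12, X77) ✓
C=174: rows 2, 9 → {A,B} = (13, X65), (13, X65) ✓
C=171: row 3 → {A,B} = (7, X39) ✓
C=157: rows 4, 6, 12 → {A,B} = (9, X46), (9, X46), (9, X46) ✓
C=163: row 5 → {A,B} = (14, X26) ✓
C=159: rows 7, 13, 14 → {A,B} takes values {(5, X97), (2, X39)} — violation
C=173: rows 10, 15 → {A,B} = (10, X49), (10, X49) ✓
C=172: row 11 → {A,B} = (11, X96) ✓
The only C value with inconsistent RHS is C=159.

159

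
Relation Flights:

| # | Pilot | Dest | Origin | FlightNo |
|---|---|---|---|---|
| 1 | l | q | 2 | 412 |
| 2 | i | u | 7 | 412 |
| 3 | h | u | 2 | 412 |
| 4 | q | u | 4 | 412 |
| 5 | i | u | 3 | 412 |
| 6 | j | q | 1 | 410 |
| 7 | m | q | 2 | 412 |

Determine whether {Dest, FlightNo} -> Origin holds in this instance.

No

(Dest=q, FlightNo=412): rows 1, 7 → Origin = 2, 2 ✓
(Dest=u, FlightNo=412): rows 2, 3, 4, 5 → Origin takes values {7, 2, 4, 3} — violation
(Dest=q, FlightNo=410): row 6 → Origin = 1 ✓
Two rows agree on {Dest, FlightNo} but differ on Origin, so {Dest, FlightNo} -> Origin does not hold.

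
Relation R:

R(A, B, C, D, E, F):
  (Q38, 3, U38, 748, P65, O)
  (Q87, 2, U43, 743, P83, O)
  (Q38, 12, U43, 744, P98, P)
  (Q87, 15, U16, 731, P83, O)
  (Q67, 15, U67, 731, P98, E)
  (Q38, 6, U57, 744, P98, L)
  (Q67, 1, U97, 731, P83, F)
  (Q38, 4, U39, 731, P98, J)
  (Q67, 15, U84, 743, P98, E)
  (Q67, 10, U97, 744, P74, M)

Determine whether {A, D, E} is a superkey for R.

Two distinct rows share (A=Q38, D=744, E=P98), so {A, D, E} does not determine every attribute — not a superkey.

No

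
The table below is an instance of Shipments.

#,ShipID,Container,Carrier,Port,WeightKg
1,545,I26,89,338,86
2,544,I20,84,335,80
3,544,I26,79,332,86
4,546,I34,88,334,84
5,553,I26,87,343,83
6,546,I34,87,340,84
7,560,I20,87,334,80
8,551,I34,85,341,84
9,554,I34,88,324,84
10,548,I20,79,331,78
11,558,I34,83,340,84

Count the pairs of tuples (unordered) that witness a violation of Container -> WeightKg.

Container=I26: violating pairs (1,5), (3,5) — 2 pairs.
Container=I20: violating pairs (2,10), (7,10) — 2 pairs.
Container=I34: all 5 rows agree on WeightKg — 0 pairs.

4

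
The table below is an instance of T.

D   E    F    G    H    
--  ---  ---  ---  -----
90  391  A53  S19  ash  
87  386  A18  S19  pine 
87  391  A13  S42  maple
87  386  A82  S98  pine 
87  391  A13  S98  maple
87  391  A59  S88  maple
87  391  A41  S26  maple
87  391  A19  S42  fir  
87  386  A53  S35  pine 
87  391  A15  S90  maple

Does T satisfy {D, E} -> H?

(D=90, E=391): 1 row → H = ash ✓
(D=87, E=386): 3 rows → H = pine, pine, pine ✓
(D=87, E=391): 6 rows → H takes values {maple, fir} — violation
Two rows agree on {D, E} but differ on H, so {D, E} -> H does not hold.

No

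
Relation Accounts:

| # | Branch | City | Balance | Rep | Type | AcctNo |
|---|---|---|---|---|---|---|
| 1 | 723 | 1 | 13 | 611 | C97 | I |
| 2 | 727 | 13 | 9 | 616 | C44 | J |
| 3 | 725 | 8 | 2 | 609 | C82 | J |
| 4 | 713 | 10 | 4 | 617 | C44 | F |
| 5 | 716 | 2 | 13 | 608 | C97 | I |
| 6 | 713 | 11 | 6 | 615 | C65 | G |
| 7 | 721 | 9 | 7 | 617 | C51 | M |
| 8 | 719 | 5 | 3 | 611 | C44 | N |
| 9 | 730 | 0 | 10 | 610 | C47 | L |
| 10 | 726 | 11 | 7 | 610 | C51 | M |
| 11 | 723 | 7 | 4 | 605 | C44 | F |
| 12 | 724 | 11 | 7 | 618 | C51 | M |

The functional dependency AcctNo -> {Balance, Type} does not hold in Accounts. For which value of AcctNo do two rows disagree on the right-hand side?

AcctNo=I: rows 1, 5 → {Balance,Type} = (13, C97), (13, C97) ✓
AcctNo=J: rows 2, 3 → {Balance,Type} takes values {(9, C44), (2, C82)} — violation
AcctNo=F: rows 4, 11 → {Balance,Type} = (4, C44), (4, C44) ✓
AcctNo=G: row 6 → {Balance,Type} = (6, C65) ✓
AcctNo=M: rows 7, 10, 12 → {Balance,Type} = (7, C51), (7, C51), (7, C51) ✓
AcctNo=N: row 8 → {Balance,Type} = (3, C44) ✓
AcctNo=L: row 9 → {Balance,Type} = (10, C47) ✓
The only AcctNo value with inconsistent RHS is AcctNo=J.

J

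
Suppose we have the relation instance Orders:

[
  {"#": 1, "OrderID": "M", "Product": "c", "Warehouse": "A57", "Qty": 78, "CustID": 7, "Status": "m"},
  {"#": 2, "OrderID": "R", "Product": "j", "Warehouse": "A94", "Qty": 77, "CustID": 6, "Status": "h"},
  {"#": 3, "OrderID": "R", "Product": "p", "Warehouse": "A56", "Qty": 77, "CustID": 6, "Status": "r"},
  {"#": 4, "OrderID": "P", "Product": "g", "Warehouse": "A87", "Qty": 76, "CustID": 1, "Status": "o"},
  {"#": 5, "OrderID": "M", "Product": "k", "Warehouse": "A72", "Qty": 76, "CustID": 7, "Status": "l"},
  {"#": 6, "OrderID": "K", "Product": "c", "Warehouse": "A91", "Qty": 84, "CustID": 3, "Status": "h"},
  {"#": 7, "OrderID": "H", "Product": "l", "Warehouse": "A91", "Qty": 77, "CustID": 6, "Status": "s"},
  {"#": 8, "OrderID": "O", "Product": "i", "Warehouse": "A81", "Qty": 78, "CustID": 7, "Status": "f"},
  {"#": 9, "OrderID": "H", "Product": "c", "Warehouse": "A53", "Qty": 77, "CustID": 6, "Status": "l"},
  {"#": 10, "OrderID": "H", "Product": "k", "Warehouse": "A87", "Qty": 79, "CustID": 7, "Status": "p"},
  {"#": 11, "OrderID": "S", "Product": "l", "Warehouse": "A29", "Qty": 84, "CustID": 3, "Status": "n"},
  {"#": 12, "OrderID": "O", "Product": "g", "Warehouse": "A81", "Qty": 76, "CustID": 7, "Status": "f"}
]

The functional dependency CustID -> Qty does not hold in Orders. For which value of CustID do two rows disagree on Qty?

7

CustID=7: rows 1, 5, 8, 10, 12 → Qty takes values {78, 76, 79} — violation
CustID=6: rows 2, 3, 7, 9 → Qty = 77, 77, 77, 77 ✓
CustID=1: row 4 → Qty = 76 ✓
CustID=3: rows 6, 11 → Qty = 84, 84 ✓
The only CustID value with inconsistent Qty is CustID=7.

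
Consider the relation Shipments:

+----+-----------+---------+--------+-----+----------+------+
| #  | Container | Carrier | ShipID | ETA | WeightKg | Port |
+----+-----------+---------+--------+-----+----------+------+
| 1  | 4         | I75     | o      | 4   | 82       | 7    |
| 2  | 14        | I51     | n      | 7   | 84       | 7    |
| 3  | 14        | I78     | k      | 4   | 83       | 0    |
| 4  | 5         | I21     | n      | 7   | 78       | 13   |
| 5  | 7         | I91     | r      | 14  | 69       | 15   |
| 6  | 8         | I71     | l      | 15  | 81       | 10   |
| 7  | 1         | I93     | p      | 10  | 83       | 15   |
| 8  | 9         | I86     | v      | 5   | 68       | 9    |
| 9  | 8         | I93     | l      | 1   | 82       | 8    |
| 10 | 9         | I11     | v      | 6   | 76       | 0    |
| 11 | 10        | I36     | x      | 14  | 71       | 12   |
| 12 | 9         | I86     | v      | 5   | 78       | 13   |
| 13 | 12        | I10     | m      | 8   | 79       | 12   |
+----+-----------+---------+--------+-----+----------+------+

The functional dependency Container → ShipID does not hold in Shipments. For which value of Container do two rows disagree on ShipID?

14

Container=4: row 1 → ShipID = o ✓
Container=14: rows 2, 3 → ShipID takes values {n, k} — violation
Container=5: row 4 → ShipID = n ✓
Container=7: row 5 → ShipID = r ✓
Container=8: rows 6, 9 → ShipID = l, l ✓
Container=1: row 7 → ShipID = p ✓
Container=9: rows 8, 10, 12 → ShipID = v, v, v ✓
Container=10: row 11 → ShipID = x ✓
Container=12: row 13 → ShipID = m ✓
The only Container value with inconsistent ShipID is Container=14.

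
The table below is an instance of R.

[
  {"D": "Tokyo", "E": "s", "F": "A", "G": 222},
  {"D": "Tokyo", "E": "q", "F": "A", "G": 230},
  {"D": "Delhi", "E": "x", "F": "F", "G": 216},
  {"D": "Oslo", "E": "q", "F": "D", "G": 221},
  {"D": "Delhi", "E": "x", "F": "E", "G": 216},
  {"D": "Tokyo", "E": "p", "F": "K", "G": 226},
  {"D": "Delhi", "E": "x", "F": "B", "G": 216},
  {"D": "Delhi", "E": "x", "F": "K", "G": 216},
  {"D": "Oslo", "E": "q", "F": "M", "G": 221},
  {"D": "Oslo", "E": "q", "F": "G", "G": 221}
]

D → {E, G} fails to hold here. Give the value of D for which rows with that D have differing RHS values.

D=Tokyo: 3 rows → {E,G} takes values {(s, 222), (q, 230), (p, 226)} — violation
D=Delhi: 4 rows → {E,G} = (x, 216), (x, 216), (x, 216), (x, 216) ✓
D=Oslo: 3 rows → {E,G} = (q, 221), (q, 221), (q, 221) ✓
The only D value with inconsistent RHS is D=Tokyo.

Tokyo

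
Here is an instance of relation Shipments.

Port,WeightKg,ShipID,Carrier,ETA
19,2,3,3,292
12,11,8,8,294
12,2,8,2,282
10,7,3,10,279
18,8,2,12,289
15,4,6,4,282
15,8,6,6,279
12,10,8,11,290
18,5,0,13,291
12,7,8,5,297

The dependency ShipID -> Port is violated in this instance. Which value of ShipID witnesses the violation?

ShipID=3: 2 rows → Port takes values {19, 10} — violation
ShipID=8: 4 rows → Port = 12, 12, 12, 12 ✓
ShipID=2: 1 row → Port = 18 ✓
ShipID=6: 2 rows → Port = 15, 15 ✓
ShipID=0: 1 row → Port = 18 ✓
The only ShipID value with inconsistent Port is ShipID=3.

3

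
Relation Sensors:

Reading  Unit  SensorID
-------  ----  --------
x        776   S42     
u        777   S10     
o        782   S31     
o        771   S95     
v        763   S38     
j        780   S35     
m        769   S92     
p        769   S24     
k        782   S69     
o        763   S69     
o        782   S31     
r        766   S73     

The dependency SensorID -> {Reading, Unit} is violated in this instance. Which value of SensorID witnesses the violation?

S69

SensorID=S42: 1 row → {Reading,Unit} = (x, 776) ✓
SensorID=S10: 1 row → {Reading,Unit} = (u, 777) ✓
SensorID=S31: 2 rows → {Reading,Unit} = (o, 782), (o, 782) ✓
SensorID=S95: 1 row → {Reading,Unit} = (o, 771) ✓
SensorID=S38: 1 row → {Reading,Unit} = (v, 763) ✓
SensorID=S35: 1 row → {Reading,Unit} = (j, 780) ✓
SensorID=S92: 1 row → {Reading,Unit} = (m, 769) ✓
SensorID=S24: 1 row → {Reading,Unit} = (p, 769) ✓
SensorID=S69: 2 rows → {Reading,Unit} takes values {(k, 782), (o, 763)} — violation
SensorID=S73: 1 row → {Reading,Unit} = (r, 766) ✓
The only SensorID value with inconsistent RHS is SensorID=S69.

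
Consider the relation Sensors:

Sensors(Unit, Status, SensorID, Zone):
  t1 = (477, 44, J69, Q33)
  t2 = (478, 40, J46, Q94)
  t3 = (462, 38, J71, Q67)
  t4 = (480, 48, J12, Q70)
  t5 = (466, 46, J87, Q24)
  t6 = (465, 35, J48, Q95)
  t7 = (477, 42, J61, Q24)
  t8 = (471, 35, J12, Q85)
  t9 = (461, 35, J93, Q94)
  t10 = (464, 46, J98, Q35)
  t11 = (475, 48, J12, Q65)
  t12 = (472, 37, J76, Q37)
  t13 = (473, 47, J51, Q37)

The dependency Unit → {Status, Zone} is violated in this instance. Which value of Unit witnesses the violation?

477

Unit=477: rows 1, 7 → {Status,Zone} takes values {(44, Q33), (42, Q24)} — violation
Unit=478: row 2 → {Status,Zone} = (40, Q94) ✓
Unit=462: row 3 → {Status,Zone} = (38, Q67) ✓
Unit=480: row 4 → {Status,Zone} = (48, Q70) ✓
Unit=466: row 5 → {Status,Zone} = (46, Q24) ✓
Unit=465: row 6 → {Status,Zone} = (35, Q95) ✓
Unit=471: row 8 → {Status,Zone} = (35, Q85) ✓
Unit=461: row 9 → {Status,Zone} = (35, Q94) ✓
Unit=464: row 10 → {Status,Zone} = (46, Q35) ✓
Unit=475: row 11 → {Status,Zone} = (48, Q65) ✓
Unit=472: row 12 → {Status,Zone} = (37, Q37) ✓
Unit=473: row 13 → {Status,Zone} = (47, Q37) ✓
The only Unit value with inconsistent RHS is Unit=477.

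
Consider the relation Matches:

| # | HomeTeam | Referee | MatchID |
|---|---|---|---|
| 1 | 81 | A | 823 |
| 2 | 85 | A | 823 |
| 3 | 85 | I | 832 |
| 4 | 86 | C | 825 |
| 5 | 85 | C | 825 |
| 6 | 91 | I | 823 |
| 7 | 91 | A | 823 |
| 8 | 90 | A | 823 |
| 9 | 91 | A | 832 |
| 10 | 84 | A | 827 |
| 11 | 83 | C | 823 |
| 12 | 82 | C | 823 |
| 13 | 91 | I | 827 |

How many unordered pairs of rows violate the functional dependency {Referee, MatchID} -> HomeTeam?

8

(Referee=A, MatchID=823): violating pairs (1,2), (1,7), (1,8), (2,7), (2,8), (7,8) — 6 pairs.
(Referee=C, MatchID=825): violating pairs (4,5) — 1 pair.
(Referee=C, MatchID=823): violating pairs (11,12) — 1 pair.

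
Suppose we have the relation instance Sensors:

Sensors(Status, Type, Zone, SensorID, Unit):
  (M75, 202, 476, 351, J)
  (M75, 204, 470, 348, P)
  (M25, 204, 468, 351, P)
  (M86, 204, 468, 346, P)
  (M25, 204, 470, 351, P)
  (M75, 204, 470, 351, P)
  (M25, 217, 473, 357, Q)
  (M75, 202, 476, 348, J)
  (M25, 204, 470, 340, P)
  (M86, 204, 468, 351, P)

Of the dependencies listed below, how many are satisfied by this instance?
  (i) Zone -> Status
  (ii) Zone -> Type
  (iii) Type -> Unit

2

(i) Zone -> Status: Zone=470: 4 rows → Status takes values {M75, M25} — violation; Zone=468: 3 rows → Status takes values {M25, M86} — violation — fails.
(ii) Zone -> Type: every LHS value maps to a single RHS value — holds.
(iii) Type -> Unit: every LHS value maps to a single RHS value — holds.
2 of the 3 dependencies hold.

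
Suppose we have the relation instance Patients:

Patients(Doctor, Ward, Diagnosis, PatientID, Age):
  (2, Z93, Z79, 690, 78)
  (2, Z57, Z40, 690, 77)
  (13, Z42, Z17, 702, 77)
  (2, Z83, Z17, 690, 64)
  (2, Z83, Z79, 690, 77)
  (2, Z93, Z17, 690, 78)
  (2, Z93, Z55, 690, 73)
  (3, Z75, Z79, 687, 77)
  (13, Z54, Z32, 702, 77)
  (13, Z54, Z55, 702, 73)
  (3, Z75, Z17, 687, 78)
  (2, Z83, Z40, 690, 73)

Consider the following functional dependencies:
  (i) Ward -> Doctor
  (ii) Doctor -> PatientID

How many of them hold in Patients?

(i) Ward -> Doctor: every LHS value maps to a single RHS value — holds.
(ii) Doctor -> PatientID: every LHS value maps to a single RHS value — holds.
2 of the 2 dependencies hold.

2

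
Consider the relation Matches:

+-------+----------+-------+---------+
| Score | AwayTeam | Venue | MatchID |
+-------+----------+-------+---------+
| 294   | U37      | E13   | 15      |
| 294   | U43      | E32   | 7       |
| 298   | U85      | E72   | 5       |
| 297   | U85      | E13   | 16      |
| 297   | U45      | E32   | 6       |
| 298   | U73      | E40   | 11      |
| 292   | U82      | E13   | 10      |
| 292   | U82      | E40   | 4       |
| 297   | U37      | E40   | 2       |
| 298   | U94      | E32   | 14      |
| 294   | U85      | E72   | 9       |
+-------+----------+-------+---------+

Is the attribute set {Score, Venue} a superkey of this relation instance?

Yes

All 11 rows have distinct {Score, Venue} values, so {Score, Venue} → (all attributes) holds and {Score, Venue} is a superkey.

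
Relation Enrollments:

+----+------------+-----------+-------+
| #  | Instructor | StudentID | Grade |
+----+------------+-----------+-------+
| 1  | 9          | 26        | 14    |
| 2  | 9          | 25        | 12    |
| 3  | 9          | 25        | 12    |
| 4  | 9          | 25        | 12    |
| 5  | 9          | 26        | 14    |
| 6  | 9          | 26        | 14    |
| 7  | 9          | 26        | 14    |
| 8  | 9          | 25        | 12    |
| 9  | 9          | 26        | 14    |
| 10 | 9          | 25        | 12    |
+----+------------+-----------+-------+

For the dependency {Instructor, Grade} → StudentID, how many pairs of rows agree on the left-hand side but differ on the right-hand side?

(Instructor=9, Grade=14): all 5 rows agree on StudentID — 0 pairs.
(Instructor=9, Grade=12): all 5 rows agree on StudentID — 0 pairs.

0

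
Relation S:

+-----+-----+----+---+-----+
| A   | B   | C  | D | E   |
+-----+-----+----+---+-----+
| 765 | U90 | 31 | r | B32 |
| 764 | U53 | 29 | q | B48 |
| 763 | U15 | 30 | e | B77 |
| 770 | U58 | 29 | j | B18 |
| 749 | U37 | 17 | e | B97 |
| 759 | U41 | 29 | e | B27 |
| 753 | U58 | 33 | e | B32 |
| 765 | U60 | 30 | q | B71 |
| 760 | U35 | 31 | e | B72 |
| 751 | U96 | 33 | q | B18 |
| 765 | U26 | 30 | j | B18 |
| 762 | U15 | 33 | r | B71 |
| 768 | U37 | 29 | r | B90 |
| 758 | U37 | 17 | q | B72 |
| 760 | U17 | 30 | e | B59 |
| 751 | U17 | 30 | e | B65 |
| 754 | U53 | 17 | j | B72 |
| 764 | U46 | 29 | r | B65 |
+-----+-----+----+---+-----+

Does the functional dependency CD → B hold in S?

No

(C=31, D=r): 1 row → B = U90 ✓
(C=29, D=q): 1 row → B = U53 ✓
(C=30, D=e): 3 rows → B takes values {U15, U17} — violation
(C=29, D=j): 1 row → B = U58 ✓
(C=17, D=e): 1 row → B = U37 ✓
(C=29, D=e): 1 row → B = U41 ✓
(C=33, D=e): 1 row → B = U58 ✓
(C=30, D=q): 1 row → B = U60 ✓
(C=31, D=e): 1 row → B = U35 ✓
(C=33, D=q): 1 row → B = U96 ✓
(C=30, D=j): 1 row → B = U26 ✓
(C=33, D=r): 1 row → B = U15 ✓
(C=29, D=r): 2 rows → B takes values {U37, U46} — violation
(C=17, D=q): 1 row → B = U37 ✓
(C=17, D=j): 1 row → B = U53 ✓
Two rows agree on CD but differ on B, so CD → B does not hold.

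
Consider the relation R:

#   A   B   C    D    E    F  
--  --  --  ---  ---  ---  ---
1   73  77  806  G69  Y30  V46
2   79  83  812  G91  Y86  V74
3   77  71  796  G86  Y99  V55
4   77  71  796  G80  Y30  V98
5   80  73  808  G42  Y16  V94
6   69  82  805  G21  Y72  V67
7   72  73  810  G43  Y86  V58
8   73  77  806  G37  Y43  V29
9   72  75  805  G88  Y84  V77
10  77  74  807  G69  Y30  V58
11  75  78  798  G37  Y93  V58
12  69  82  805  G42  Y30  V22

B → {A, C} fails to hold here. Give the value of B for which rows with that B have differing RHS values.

B=77: rows 1, 8 → {A,C} = (73, 806), (73, 806) ✓
B=83: row 2 → {A,C} = (79, 812) ✓
B=71: rows 3, 4 → {A,C} = (77, 796), (77, 796) ✓
B=73: rows 5, 7 → {A,C} takes values {(80, 808), (72, 810)} — violation
B=82: rows 6, 12 → {A,C} = (69, 805), (69, 805) ✓
B=75: row 9 → {A,C} = (72, 805) ✓
B=74: row 10 → {A,C} = (77, 807) ✓
B=78: row 11 → {A,C} = (75, 798) ✓
The only B value with inconsistent RHS is B=73.

73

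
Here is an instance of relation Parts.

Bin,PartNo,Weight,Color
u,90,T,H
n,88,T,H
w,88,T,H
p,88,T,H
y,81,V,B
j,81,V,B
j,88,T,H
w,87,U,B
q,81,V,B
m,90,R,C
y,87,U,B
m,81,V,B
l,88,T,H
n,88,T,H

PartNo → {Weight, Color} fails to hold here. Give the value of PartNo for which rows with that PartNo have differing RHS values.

90

PartNo=90: 2 rows → {Weight,Color} takes values {(T, H), (R, C)} — violation
PartNo=88: 6 rows → {Weight,Color} = (T, H), (T, H), (T, H), (T, H), (T, H), (T, H) ✓
PartNo=81: 4 rows → {Weight,Color} = (V, B), (V, B), (V, B), (V, B) ✓
PartNo=87: 2 rows → {Weight,Color} = (U, B), (U, B) ✓
The only PartNo value with inconsistent RHS is PartNo=90.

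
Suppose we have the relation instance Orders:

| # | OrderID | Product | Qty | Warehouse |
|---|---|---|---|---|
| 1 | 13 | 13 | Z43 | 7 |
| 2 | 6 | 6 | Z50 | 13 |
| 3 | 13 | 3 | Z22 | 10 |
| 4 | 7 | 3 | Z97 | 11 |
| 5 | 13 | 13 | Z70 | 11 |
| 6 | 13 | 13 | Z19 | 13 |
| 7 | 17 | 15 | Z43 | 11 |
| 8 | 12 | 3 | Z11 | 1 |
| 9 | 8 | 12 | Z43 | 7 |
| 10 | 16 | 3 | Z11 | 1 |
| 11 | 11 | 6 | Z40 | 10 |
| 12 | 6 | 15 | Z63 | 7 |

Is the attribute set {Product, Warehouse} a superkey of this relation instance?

No

Rows 8 and 10 have the same {Product, Warehouse} value (Product=3, Warehouse=1) but are distinct tuples, so {Product, Warehouse} does not determine every attribute — not a superkey.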